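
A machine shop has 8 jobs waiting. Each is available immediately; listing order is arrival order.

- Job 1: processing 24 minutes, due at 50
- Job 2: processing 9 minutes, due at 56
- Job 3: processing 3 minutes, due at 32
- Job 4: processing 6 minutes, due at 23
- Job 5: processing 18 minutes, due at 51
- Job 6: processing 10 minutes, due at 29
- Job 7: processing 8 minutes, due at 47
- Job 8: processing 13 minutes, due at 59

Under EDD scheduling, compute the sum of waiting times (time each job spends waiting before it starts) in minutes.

EDD (increasing due date): Job 4 Job 6 Job 3 Job 7 Job 1 Job 5 Job 2 Job 8.
Job 4: waits 0, runs 0→6
Job 6: waits 6, runs 6→16
Job 3: waits 16, runs 16→19
Job 7: waits 19, runs 19→27
Job 1: waits 27, runs 27→51
Job 5: waits 51, runs 51→69
Job 2: waits 69, runs 69→78
Job 8: waits 78, runs 78→91
Sum = 0+6+16+19+27+51+69+78 = 266.

266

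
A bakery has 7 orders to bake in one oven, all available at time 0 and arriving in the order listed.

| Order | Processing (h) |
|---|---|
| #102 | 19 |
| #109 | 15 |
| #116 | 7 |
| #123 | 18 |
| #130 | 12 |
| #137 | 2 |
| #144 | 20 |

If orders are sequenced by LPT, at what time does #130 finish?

84

LPT (decreasing processing time): #144 #102 #123 #109 #130 #116 #137.
#144: 0→20
#102: 20→39
#123: 39→57
#109: 57→72
#130: 72→84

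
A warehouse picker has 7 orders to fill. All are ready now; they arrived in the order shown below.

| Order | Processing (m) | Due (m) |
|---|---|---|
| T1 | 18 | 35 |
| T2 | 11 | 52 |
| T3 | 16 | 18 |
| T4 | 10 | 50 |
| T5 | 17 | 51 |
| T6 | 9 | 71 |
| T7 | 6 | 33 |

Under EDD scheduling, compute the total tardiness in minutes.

63

EDD (increasing due date): T3 T7 T1 T4 T5 T2 T6.
T3: 0→16, due 18, tardiness 0
T7: 16→22, due 33, tardiness 0
T1: 22→40, due 35, tardiness 5
T4: 40→50, due 50, tardiness 0
T5: 50→67, due 51, tardiness 16
T2: 67→78, due 52, tardiness 26
T6: 78→87, due 71, tardiness 16
Sum = 0+0+5+0+16+26+16 = 63.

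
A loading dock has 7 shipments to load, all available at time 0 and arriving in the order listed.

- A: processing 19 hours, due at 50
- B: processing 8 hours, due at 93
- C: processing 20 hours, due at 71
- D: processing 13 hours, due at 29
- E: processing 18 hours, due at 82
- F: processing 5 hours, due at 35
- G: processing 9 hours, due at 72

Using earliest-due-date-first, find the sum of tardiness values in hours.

2

EDD (increasing due date): D F A C G E B.
D: 0→13, due 29, tardiness 0
F: 13→18, due 35, tardiness 0
A: 18→37, due 50, tardiness 0
C: 37→57, due 71, tardiness 0
G: 57→66, due 72, tardiness 0
E: 66→84, due 82, tardiness 2
B: 84→92, due 93, tardiness 0
Sum = 0+0+0+0+0+2+0 = 2.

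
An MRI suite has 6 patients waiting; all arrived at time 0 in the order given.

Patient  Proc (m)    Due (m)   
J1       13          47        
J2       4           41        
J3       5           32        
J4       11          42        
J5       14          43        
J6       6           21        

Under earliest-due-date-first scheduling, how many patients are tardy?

EDD (increasing due date): J6 J3 J2 J4 J5 J1.
J6: 0→6, due 21, tardiness 0
J3: 6→11, due 32, tardiness 0
J2: 11→15, due 41, tardiness 0
J4: 15→26, due 42, tardiness 0
J5: 26→40, due 43, tardiness 0
J1: 40→53, due 47, tardiness 6
Late patients: 1.

1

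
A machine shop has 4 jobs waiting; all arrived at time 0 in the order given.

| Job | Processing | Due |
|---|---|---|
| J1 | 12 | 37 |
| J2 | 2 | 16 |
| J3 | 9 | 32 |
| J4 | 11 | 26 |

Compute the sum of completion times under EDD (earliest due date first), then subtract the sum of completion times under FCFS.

-12

EDD (increasing due date): J2 J4 J3 J1.
J2: 0→2
J4: 2→13
J3: 13→22
J1: 22→34
Sum = 2+13+22+34 = 71.
FIFO (arrival order): J1 J2 J3 J4.
J1: 0→12
J2: 12→14
J3: 14→23
J4: 23→34
Sum = 12+14+23+34 = 83.
Difference = 71 − 83 = -12.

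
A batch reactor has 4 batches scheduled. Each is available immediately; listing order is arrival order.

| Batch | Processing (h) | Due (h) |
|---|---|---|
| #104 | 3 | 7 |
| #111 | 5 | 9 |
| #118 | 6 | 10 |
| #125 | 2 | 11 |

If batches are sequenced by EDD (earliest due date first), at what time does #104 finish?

EDD (increasing due date): #104 #111 #118 #125.
#104: 0→3

3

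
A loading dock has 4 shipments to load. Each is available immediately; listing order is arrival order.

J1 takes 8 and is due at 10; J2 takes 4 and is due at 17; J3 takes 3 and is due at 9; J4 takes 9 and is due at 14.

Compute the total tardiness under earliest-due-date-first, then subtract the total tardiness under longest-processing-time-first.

EDD (increasing due date): J3 J1 J4 J2.
J3: 0→3, due 9, tardiness 0
J1: 3→11, due 10, tardiness 1
J4: 11→20, due 14, tardiness 6
J2: 20→24, due 17, tardiness 7
Sum = 0+1+6+7 = 14.
LPT (decreasing processing time): J4 J1 J2 J3.
J4: 0→9, due 14, tardiness 0
J1: 9→17, due 10, tardiness 7
J2: 17→21, due 17, tardiness 4
J3: 21→24, due 9, tardiness 15
Sum = 0+7+4+15 = 26.
Difference = 14 − 26 = -12.

-12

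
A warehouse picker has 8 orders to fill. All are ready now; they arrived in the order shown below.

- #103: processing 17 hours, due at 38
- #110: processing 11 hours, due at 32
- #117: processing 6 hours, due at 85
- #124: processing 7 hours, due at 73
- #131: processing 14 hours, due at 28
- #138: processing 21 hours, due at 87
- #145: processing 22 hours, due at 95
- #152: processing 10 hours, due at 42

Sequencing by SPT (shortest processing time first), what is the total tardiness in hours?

SPT (increasing processing time): #117 #124 #152 #110 #131 #103 #138 #145.
#117: 0→6, due 85, tardiness 0
#124: 6→13, due 73, tardiness 0
#152: 13→23, due 42, tardiness 0
#110: 23→34, due 32, tardiness 2
#131: 34→48, due 28, tardiness 20
#103: 48→65, due 38, tardiness 27
#138: 65→86, due 87, tardiness 0
#145: 86→108, due 95, tardiness 13
Sum = 0+0+0+2+20+27+0+13 = 62.

62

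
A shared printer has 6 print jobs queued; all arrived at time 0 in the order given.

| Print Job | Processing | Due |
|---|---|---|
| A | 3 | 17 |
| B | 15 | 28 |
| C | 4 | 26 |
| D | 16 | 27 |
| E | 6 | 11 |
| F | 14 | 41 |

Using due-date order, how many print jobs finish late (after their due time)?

EDD (increasing due date): E A C D B F.
E: 0→6, due 11, tardiness 0
A: 6→9, due 17, tardiness 0
C: 9→13, due 26, tardiness 0
D: 13→29, due 27, tardiness 2
B: 29→44, due 28, tardiness 16
F: 44→58, due 41, tardiness 17
Late print jobs: 3.

3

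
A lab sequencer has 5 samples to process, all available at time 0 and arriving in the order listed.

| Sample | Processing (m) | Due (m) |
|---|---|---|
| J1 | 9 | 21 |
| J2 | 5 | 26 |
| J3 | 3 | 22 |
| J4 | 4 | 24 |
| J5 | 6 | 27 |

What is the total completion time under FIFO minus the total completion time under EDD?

3

FIFO (arrival order): J1 J2 J3 J4 J5.
J1: 0→9
J2: 9→14
J3: 14→17
J4: 17→21
J5: 21→27
Sum = 9+14+17+21+27 = 88.
EDD (increasing due date): J1 J3 J4 J2 J5.
J1: 0→9
J3: 9→12
J4: 12→16
J2: 16→21
J5: 21→27
Sum = 9+12+16+21+27 = 85.
Difference = 88 − 85 = 3.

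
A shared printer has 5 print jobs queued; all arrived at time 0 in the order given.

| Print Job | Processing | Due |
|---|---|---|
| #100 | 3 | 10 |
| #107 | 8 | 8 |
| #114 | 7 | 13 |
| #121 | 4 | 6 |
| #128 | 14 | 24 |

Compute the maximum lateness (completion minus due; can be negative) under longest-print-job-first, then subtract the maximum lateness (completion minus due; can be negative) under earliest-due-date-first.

15

LPT (decreasing processing time): #128 #107 #114 #121 #100.
#128: 0→14, due 24, lateness -10
#107: 14→22, due 8, lateness 14
#114: 22→29, due 13, lateness 16
#121: 29→33, due 6, lateness 27
#100: 33→36, due 10, lateness 26
Maximum = 27.
EDD (increasing due date): #121 #107 #100 #114 #128.
#121: 0→4, due 6, lateness -2
#107: 4→12, due 8, lateness 4
#100: 12→15, due 10, lateness 5
#114: 15→22, due 13, lateness 9
#128: 22→36, due 24, lateness 12
Maximum = 12.
Difference = 27 − 12 = 15.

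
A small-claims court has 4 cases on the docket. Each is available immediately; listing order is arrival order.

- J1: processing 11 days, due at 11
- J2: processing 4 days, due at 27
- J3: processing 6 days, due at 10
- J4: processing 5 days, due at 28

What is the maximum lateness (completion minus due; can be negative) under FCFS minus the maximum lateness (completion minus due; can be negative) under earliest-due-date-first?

5

FIFO (arrival order): J1 J2 J3 J4.
J1: 0→11, due 11, lateness 0
J2: 11→15, due 27, lateness -12
J3: 15→21, due 10, lateness 11
J4: 21→26, due 28, lateness -2
Maximum = 11.
EDD (increasing due date): J3 J1 J2 J4.
J3: 0→6, due 10, lateness -4
J1: 6→17, due 11, lateness 6
J2: 17→21, due 27, lateness -6
J4: 21→26, due 28, lateness -2
Maximum = 6.
Difference = 11 − 6 = 5.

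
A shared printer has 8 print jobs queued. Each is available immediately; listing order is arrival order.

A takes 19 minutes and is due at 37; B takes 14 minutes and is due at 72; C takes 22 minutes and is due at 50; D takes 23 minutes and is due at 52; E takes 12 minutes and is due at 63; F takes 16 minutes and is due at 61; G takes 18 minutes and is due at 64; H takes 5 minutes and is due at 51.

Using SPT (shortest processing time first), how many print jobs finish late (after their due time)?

4

SPT (increasing processing time): H E B F G A C D.
H: 0→5, due 51, tardiness 0
E: 5→17, due 63, tardiness 0
B: 17→31, due 72, tardiness 0
F: 31→47, due 61, tardiness 0
G: 47→65, due 64, tardiness 1
A: 65→84, due 37, tardiness 47
C: 84→106, due 50, tardiness 56
D: 106→129, due 52, tardiness 77
Late print jobs: 4.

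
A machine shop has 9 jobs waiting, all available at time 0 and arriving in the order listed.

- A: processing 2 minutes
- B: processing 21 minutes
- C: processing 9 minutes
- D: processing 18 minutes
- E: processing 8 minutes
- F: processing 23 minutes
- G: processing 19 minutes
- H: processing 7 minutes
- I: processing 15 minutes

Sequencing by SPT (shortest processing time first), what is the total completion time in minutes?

SPT (increasing processing time): A H E C I D G B F.
A: 0→2
H: 2→9
E: 9→17
C: 17→26
I: 26→41
D: 41→59
G: 59→78
B: 78→99
F: 99→122
Sum = 2+9+17+26+41+59+78+99+122 = 453.

453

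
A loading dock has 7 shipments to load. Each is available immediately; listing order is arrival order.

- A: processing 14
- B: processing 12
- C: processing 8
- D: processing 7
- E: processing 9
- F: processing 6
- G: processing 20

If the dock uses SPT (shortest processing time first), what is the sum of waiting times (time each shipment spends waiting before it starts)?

SPT (increasing processing time): F D C E B A G.
F: waits 0, runs 0→6
D: waits 6, runs 6→13
C: waits 13, runs 13→21
E: waits 21, runs 21→30
B: waits 30, runs 30→42
A: waits 42, runs 42→56
G: waits 56, runs 56→76
Sum = 0+6+13+21+30+42+56 = 168.

168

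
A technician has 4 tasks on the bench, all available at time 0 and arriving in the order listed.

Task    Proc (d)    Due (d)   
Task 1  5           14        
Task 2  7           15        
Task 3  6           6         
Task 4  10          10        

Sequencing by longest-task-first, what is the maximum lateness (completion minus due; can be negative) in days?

17

LPT (decreasing processing time): Task 4 Task 2 Task 3 Task 1.
Task 4: 0→10, due 10, lateness 0
Task 2: 10→17, due 15, lateness 2
Task 3: 17→23, due 6, lateness 17
Task 1: 23→28, due 14, lateness 14
Maximum = 17.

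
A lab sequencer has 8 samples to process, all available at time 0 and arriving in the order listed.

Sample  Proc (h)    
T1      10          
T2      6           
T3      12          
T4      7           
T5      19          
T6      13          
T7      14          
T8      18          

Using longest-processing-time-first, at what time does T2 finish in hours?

99

LPT (decreasing processing time): T5 T8 T7 T6 T3 T1 T4 T2.
T5: 0→19
T8: 19→37
T7: 37→51
T6: 51→64
T3: 64→76
T1: 76→86
T4: 86→93
T2: 93→99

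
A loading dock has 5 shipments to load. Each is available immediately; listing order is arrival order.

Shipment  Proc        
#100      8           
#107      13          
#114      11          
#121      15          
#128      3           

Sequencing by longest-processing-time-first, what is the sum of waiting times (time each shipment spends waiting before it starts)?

129

LPT (decreasing processing time): #121 #107 #114 #100 #128.
#121: waits 0, runs 0→15
#107: waits 15, runs 15→28
#114: waits 28, runs 28→39
#100: waits 39, runs 39→47
#128: waits 47, runs 47→50
Sum = 0+15+28+39+47 = 129.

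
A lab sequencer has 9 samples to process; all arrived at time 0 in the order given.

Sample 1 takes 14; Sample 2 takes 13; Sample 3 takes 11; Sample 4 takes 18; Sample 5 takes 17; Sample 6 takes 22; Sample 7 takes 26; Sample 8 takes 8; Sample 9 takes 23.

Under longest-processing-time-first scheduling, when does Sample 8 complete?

152

LPT (decreasing processing time): Sample 7 Sample 9 Sample 6 Sample 4 Sample 5 Sample 1 Sample 2 Sample 3 Sample 8.
Sample 7: 0→26
Sample 9: 26→49
Sample 6: 49→71
Sample 4: 71→89
Sample 5: 89→106
Sample 1: 106→120
Sample 2: 120→133
Sample 3: 133→144
Sample 8: 144→152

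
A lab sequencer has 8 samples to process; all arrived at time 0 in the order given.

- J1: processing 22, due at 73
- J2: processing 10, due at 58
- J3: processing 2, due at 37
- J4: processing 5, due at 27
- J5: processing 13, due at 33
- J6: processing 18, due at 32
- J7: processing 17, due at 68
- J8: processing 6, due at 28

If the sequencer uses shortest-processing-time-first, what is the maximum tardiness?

SPT (increasing processing time): J3 J4 J8 J2 J5 J7 J6 J1.
J3: 0→2, due 37, tardiness 0
J4: 2→7, due 27, tardiness 0
J8: 7→13, due 28, tardiness 0
J2: 13→23, due 58, tardiness 0
J5: 23→36, due 33, tardiness 3
J7: 36→53, due 68, tardiness 0
J6: 53→71, due 32, tardiness 39
J1: 71→93, due 73, tardiness 20
Maximum = 39.

39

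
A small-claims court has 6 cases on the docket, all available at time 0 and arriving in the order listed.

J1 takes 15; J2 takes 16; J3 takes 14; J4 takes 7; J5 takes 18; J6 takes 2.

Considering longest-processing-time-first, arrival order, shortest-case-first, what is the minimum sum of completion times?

198

LPT (decreasing processing time): J5 J2 J1 J3 J4 J6.
J5: 0→18
J2: 18→34
J1: 34→49
J3: 49→63
J4: 63→70
J6: 70→72
Sum = 18+34+49+63+70+72 = 306.
FIFO (arrival order): J1 J2 J3 J4 J5 J6.
J1: 0→15
J2: 15→31
J3: 31→45
J4: 45→52
J5: 52→70
J6: 70→72
Sum = 15+31+45+52+70+72 = 285.
SPT (increasing processing time): J6 J4 J3 J1 J2 J5.
J6: 0→2
J4: 2→9
J3: 9→23
J1: 23→38
J2: 38→54
J5: 54→72
Sum = 2+9+23+38+54+72 = 198.
LPT 306, FIFO 285, SPT 198 → minimum 198.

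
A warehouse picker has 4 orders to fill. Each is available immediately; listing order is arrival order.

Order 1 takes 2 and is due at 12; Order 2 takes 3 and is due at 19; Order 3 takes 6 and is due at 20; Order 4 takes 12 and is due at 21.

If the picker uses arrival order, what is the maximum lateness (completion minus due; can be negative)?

2

FIFO (arrival order): Order 1 Order 2 Order 3 Order 4.
Order 1: 0→2, due 12, lateness -10
Order 2: 2→5, due 19, lateness -14
Order 3: 5→11, due 20, lateness -9
Order 4: 11→23, due 21, lateness 2
Maximum = 2.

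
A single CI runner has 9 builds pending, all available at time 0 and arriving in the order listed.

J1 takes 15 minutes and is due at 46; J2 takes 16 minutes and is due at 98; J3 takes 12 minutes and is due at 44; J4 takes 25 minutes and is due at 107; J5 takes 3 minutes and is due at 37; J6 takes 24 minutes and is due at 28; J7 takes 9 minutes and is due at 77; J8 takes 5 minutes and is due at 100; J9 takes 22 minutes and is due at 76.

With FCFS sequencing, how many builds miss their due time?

5

FIFO (arrival order): J1 J2 J3 J4 J5 J6 J7 J8 J9.
J1: 0→15, due 46, tardiness 0
J2: 15→31, due 98, tardiness 0
J3: 31→43, due 44, tardiness 0
J4: 43→68, due 107, tardiness 0
J5: 68→71, due 37, tardiness 34
J6: 71→95, due 28, tardiness 67
J7: 95→104, due 77, tardiness 27
J8: 104→109, due 100, tardiness 9
J9: 109→131, due 76, tardiness 55
Late builds: 5.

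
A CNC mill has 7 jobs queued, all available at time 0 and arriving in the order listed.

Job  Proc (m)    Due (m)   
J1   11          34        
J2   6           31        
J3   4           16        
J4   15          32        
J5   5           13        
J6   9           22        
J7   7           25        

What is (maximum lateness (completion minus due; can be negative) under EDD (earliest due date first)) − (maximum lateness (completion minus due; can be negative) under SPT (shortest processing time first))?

-2

EDD (increasing due date): J5 J3 J6 J7 J2 J4 J1.
J5: 0→5, due 13, lateness -8
J3: 5→9, due 16, lateness -7
J6: 9→18, due 22, lateness -4
J7: 18→25, due 25, lateness 0
J2: 25→31, due 31, lateness 0
J4: 31→46, due 32, lateness 14
J1: 46→57, due 34, lateness 23
Maximum = 23.
SPT (increasing processing time): J3 J5 J2 J7 J6 J1 J4.
J3: 0→4, due 16, lateness -12
J5: 4→9, due 13, lateness -4
J2: 9→15, due 31, lateness -16
J7: 15→22, due 25, lateness -3
J6: 22→31, due 22, lateness 9
J1: 31→42, due 34, lateness 8
J4: 42→57, due 32, lateness 25
Maximum = 25.
Difference = 23 − 25 = -2.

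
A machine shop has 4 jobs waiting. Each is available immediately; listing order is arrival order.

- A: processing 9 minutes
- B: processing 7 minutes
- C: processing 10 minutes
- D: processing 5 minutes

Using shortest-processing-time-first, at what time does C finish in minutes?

31

SPT (increasing processing time): D B A C.
D: 0→5
B: 5→12
A: 12→21
C: 21→31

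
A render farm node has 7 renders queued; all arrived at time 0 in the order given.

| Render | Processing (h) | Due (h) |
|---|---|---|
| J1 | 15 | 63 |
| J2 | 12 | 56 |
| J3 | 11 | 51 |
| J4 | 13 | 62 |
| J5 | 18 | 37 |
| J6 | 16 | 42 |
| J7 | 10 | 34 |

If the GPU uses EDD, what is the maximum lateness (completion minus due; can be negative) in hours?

EDD (increasing due date): J7 J5 J6 J3 J2 J4 J1.
J7: 0→10, due 34, lateness -24
J5: 10→28, due 37, lateness -9
J6: 28→44, due 42, lateness 2
J3: 44→55, due 51, lateness 4
J2: 55→67, due 56, lateness 11
J4: 67→80, due 62, lateness 18
J1: 80→95, due 63, lateness 32
Maximum = 32.

32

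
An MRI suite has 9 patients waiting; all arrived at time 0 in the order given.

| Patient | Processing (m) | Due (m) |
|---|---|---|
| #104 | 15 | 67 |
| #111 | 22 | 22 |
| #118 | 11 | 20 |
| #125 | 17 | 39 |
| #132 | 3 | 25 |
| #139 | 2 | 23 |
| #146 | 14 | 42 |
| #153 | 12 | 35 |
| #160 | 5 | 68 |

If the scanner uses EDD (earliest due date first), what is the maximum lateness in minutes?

39

EDD (increasing due date): #118 #111 #139 #132 #153 #125 #146 #104 #160.
#118: 0→11, due 20, lateness -9
#111: 11→33, due 22, lateness 11
#139: 33→35, due 23, lateness 12
#132: 35→38, due 25, lateness 13
#153: 38→50, due 35, lateness 15
#125: 50→67, due 39, lateness 28
#146: 67→81, due 42, lateness 39
#104: 81→96, due 67, lateness 29
#160: 96→101, due 68, lateness 33
Maximum = 39.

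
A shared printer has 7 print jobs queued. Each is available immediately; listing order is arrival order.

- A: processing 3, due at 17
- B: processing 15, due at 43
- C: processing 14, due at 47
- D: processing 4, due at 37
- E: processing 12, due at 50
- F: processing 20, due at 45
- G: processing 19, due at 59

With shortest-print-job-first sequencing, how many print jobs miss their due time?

3

SPT (increasing processing time): A D E C B G F.
A: 0→3, due 17, tardiness 0
D: 3→7, due 37, tardiness 0
E: 7→19, due 50, tardiness 0
C: 19→33, due 47, tardiness 0
B: 33→48, due 43, tardiness 5
G: 48→67, due 59, tardiness 8
F: 67→87, due 45, tardiness 42
Late print jobs: 3.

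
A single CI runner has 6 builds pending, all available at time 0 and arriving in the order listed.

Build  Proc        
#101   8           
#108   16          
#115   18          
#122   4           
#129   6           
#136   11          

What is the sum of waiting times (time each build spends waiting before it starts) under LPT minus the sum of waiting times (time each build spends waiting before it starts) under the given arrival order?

37

LPT (decreasing processing time): #115 #108 #136 #101 #129 #122.
#115: waits 0, runs 0→18
#108: waits 18, runs 18→34
#136: waits 34, runs 34→45
#101: waits 45, runs 45→53
#129: waits 53, runs 53→59
#122: waits 59, runs 59→63
Sum = 0+18+34+45+53+59 = 209.
FIFO (arrival order): #101 #108 #115 #122 #129 #136.
#101: waits 0, runs 0→8
#108: waits 8, runs 8→24
#115: waits 24, runs 24→42
#122: waits 42, runs 42→46
#129: waits 46, runs 46→52
#136: waits 52, runs 52→63
Sum = 0+8+24+42+46+52 = 172.
Difference = 209 − 172 = 37.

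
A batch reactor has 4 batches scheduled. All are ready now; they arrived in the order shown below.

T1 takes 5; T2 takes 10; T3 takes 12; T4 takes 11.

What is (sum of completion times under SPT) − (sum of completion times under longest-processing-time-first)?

SPT (increasing processing time): T1 T2 T4 T3.
T1: 0→5
T2: 5→15
T4: 15→26
T3: 26→38
Sum = 5+15+26+38 = 84.
LPT (decreasing processing time): T3 T4 T2 T1.
T3: 0→12
T4: 12→23
T2: 23→33
T1: 33→38
Sum = 12+23+33+38 = 106.
Difference = 84 − 106 = -22.

-22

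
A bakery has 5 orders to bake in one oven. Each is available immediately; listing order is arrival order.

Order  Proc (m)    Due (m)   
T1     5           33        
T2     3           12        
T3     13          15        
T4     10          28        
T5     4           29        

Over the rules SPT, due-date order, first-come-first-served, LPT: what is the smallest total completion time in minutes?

SPT (increasing processing time): T2 T5 T1 T4 T3.
T2: 0→3
T5: 3→7
T1: 7→12
T4: 12→22
T3: 22→35
Sum = 3+7+12+22+35 = 79.
EDD (increasing due date): T2 T3 T4 T5 T1.
T2: 0→3
T3: 3→16
T4: 16→26
T5: 26→30
T1: 30→35
Sum = 3+16+26+30+35 = 110.
FIFO (arrival order): T1 T2 T3 T4 T5.
T1: 0→5
T2: 5→8
T3: 8→21
T4: 21→31
T5: 31→35
Sum = 5+8+21+31+35 = 100.
LPT (decreasing processing time): T3 T4 T1 T5 T2.
T3: 0→13
T4: 13→23
T1: 23→28
T5: 28→32
T2: 32→35
Sum = 13+23+28+32+35 = 131.
SPT 79, EDD 110, FIFO 100, LPT 131 → minimum 79.

79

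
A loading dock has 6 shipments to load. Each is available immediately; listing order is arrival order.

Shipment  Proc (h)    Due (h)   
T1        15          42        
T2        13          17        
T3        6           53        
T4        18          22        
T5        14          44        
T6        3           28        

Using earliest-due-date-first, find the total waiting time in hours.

EDD (increasing due date): T2 T4 T6 T1 T5 T3.
T2: waits 0, runs 0→13
T4: waits 13, runs 13→31
T6: waits 31, runs 31→34
T1: waits 34, runs 34→49
T5: waits 49, runs 49→63
T3: waits 63, runs 63→69
Sum = 0+13+31+34+49+63 = 190.

190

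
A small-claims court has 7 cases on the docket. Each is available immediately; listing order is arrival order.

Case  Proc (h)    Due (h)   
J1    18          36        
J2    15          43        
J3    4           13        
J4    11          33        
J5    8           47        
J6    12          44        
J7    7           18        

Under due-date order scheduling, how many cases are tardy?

EDD (increasing due date): J3 J7 J4 J1 J2 J6 J5.
J3: 0→4, due 13, tardiness 0
J7: 4→11, due 18, tardiness 0
J4: 11→22, due 33, tardiness 0
J1: 22→40, due 36, tardiness 4
J2: 40→55, due 43, tardiness 12
J6: 55→67, due 44, tardiness 23
J5: 67→75, due 47, tardiness 28
Late cases: 4.

4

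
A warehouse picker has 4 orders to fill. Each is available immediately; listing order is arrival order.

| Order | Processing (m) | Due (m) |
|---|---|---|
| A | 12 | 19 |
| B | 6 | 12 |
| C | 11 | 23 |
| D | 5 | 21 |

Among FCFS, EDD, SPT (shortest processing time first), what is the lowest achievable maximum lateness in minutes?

FIFO (arrival order): A B C D.
A: 0→12, due 19, lateness -7
B: 12→18, due 12, lateness 6
C: 18→29, due 23, lateness 6
D: 29→34, due 21, lateness 13
Maximum = 13.
EDD (increasing due date): B A D C.
B: 0→6, due 12, lateness -6
A: 6→18, due 19, lateness -1
D: 18→23, due 21, lateness 2
C: 23→34, due 23, lateness 11
Maximum = 11.
SPT (increasing processing time): D B C A.
D: 0→5, due 21, lateness -16
B: 5→11, due 12, lateness -1
C: 11→22, due 23, lateness -1
A: 22→34, due 19, lateness 15
Maximum = 15.
FIFO 13, EDD 11, SPT 15 → minimum 11.

11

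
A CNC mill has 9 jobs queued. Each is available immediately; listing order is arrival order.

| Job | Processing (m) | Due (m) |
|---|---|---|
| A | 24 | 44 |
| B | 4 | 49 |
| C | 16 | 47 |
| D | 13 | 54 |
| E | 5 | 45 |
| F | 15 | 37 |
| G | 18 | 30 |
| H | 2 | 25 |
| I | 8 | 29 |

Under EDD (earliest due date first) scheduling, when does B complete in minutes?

92

EDD (increasing due date): H I G F A E C B D.
H: 0→2
I: 2→10
G: 10→28
F: 28→43
A: 43→67
E: 67→72
C: 72→88
B: 88→92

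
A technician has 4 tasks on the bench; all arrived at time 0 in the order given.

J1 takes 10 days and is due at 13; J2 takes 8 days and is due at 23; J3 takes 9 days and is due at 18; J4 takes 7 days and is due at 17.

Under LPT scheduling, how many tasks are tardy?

LPT (decreasing processing time): J1 J3 J2 J4.
J1: 0→10, due 13, tardiness 0
J3: 10→19, due 18, tardiness 1
J2: 19→27, due 23, tardiness 4
J4: 27→34, due 17, tardiness 17
Late tasks: 3.

3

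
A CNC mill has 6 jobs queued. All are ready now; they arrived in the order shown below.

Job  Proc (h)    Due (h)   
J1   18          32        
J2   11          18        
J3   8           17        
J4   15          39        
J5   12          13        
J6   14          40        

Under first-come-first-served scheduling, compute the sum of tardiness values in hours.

133

FIFO (arrival order): J1 J2 J3 J4 J5 J6.
J1: 0→18, due 32, tardiness 0
J2: 18→29, due 18, tardiness 11
J3: 29→37, due 17, tardiness 20
J4: 37→52, due 39, tardiness 13
J5: 52→64, due 13, tardiness 51
J6: 64→78, due 40, tardiness 38
Sum = 0+11+20+13+51+38 = 133.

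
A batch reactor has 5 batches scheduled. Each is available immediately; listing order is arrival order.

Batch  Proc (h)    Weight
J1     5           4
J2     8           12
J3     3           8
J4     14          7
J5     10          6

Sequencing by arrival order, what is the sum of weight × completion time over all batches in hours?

FIFO (arrival order): J1 J2 J3 J4 J5.
J1: finishes 5, weight 4, w·C = 20
J2: finishes 13, weight 12, w·C = 156
J3: finishes 16, weight 8, w·C = 128
J4: finishes 30, weight 7, w·C = 210
J5: finishes 40, weight 6, w·C = 240
Sum = 20+156+128+210+240 = 754.

754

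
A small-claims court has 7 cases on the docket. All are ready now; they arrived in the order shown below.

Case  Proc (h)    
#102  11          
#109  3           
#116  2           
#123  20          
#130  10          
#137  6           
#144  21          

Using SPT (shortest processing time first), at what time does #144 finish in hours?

SPT (increasing processing time): #116 #109 #137 #130 #102 #123 #144.
#116: 0→2
#109: 2→5
#137: 5→11
#130: 11→21
#102: 21→32
#123: 32→52
#144: 52→73

73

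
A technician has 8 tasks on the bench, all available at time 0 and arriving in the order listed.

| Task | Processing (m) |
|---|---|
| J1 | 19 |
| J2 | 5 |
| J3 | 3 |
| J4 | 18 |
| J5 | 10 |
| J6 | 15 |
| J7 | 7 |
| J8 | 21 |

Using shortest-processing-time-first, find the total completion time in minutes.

324

SPT (increasing processing time): J3 J2 J7 J5 J6 J4 J1 J8.
J3: 0→3
J2: 3→8
J7: 8→15
J5: 15→25
J6: 25→40
J4: 40→58
J1: 58→77
J8: 77→98
Sum = 3+8+15+25+40+58+77+98 = 324.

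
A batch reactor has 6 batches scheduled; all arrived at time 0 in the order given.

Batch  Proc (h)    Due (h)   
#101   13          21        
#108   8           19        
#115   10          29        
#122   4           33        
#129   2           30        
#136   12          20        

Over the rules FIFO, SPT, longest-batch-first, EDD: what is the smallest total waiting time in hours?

FIFO (arrival order): #101 #108 #115 #122 #129 #136.
#101: waits 0, runs 0→13
#108: waits 13, runs 13→21
#115: waits 21, runs 21→31
#122: waits 31, runs 31→35
#129: waits 35, runs 35→37
#136: waits 37, runs 37→49
Sum = 0+13+21+31+35+37 = 137.
SPT (increasing processing time): #129 #122 #108 #115 #136 #101.
#129: waits 0, runs 0→2
#122: waits 2, runs 2→6
#108: waits 6, runs 6→14
#115: waits 14, runs 14→24
#136: waits 24, runs 24→36
#101: waits 36, runs 36→49
Sum = 0+2+6+14+24+36 = 82.
LPT (decreasing processing time): #101 #136 #115 #108 #122 #129.
#101: waits 0, runs 0→13
#136: waits 13, runs 13→25
#115: waits 25, runs 25→35
#108: waits 35, runs 35→43
#122: waits 43, runs 43→47
#129: waits 47, runs 47→49
Sum = 0+13+25+35+43+47 = 163.
EDD (increasing due date): #108 #136 #101 #115 #129 #122.
#108: waits 0, runs 0→8
#136: waits 8, runs 8→20
#101: waits 20, runs 20→33
#115: waits 33, runs 33→43
#129: waits 43, runs 43→45
#122: waits 45, runs 45→49
Sum = 0+8+20+33+43+45 = 149.
FIFO 137, SPT 82, LPT 163, EDD 149 → minimum 82.

82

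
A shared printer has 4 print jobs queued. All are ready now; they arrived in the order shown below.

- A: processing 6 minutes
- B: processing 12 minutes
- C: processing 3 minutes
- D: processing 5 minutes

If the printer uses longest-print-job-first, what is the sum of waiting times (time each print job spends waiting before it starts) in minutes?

53

LPT (decreasing processing time): B A D C.
B: waits 0, runs 0→12
A: waits 12, runs 12→18
D: waits 18, runs 18→23
C: waits 23, runs 23→26
Sum = 0+12+18+23 = 53.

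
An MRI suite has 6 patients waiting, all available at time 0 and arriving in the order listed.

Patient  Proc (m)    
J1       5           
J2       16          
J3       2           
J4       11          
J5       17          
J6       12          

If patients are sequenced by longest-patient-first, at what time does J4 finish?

56

LPT (decreasing processing time): J5 J2 J6 J4 J1 J3.
J5: 0→17
J2: 17→33
J6: 33→45
J4: 45→56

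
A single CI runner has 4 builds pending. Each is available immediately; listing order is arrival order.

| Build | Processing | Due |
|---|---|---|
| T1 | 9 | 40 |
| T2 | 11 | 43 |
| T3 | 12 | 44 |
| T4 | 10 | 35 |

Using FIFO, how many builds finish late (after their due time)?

FIFO (arrival order): T1 T2 T3 T4.
T1: 0→9, due 40, tardiness 0
T2: 9→20, due 43, tardiness 0
T3: 20→32, due 44, tardiness 0
T4: 32→42, due 35, tardiness 7
Late builds: 1.

1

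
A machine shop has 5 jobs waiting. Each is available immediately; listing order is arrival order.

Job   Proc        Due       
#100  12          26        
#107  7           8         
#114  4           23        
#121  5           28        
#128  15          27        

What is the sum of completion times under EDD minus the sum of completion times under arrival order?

EDD (increasing due date): #107 #114 #100 #128 #121.
#107: 0→7
#114: 7→11
#100: 11→23
#128: 23→38
#121: 38→43
Sum = 7+11+23+38+43 = 122.
FIFO (arrival order): #100 #107 #114 #121 #128.
#100: 0→12
#107: 12→19
#114: 19→23
#121: 23→28
#128: 28→43
Sum = 12+19+23+28+43 = 125.
Difference = 122 − 125 = -3.

-3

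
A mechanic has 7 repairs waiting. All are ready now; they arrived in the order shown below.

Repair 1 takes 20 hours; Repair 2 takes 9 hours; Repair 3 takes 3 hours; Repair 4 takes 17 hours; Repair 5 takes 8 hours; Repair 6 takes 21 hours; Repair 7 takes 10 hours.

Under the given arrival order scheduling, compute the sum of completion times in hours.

FIFO (arrival order): Repair 1 Repair 2 Repair 3 Repair 4 Repair 5 Repair 6 Repair 7.
Repair 1: 0→20
Repair 2: 20→29
Repair 3: 29→32
Repair 4: 32→49
Repair 5: 49→57
Repair 6: 57→78
Repair 7: 78→88
Sum = 20+29+32+49+57+78+88 = 353.

353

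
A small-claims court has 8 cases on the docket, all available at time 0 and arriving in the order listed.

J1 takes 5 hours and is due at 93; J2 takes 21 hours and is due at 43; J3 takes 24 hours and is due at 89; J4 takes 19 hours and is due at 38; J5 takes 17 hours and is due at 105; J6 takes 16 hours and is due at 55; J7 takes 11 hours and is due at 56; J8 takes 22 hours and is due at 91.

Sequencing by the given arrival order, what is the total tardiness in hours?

FIFO (arrival order): J1 J2 J3 J4 J5 J6 J7 J8.
J1: 0→5, due 93, tardiness 0
J2: 5→26, due 43, tardiness 0
J3: 26→50, due 89, tardiness 0
J4: 50→69, due 38, tardiness 31
J5: 69→86, due 105, tardiness 0
J6: 86→102, due 55, tardiness 47
J7: 102→113, due 56, tardiness 57
J8: 113→135, due 91, tardiness 44
Sum = 0+0+0+31+0+47+57+44 = 179.

179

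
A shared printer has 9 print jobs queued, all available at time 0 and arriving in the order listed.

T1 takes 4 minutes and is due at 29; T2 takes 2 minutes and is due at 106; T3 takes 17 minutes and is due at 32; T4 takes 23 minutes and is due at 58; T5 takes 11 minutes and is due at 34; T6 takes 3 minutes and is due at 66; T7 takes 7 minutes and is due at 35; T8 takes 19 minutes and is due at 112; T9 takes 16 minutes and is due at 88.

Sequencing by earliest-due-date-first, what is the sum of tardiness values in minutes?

8

EDD (increasing due date): T1 T3 T5 T7 T4 T6 T9 T2 T8.
T1: 0→4, due 29, tardiness 0
T3: 4→21, due 32, tardiness 0
T5: 21→32, due 34, tardiness 0
T7: 32→39, due 35, tardiness 4
T4: 39→62, due 58, tardiness 4
T6: 62→65, due 66, tardiness 0
T9: 65→81, due 88, tardiness 0
T2: 81→83, due 106, tardiness 0
T8: 83→102, due 112, tardiness 0
Sum = 0+0+0+4+4+0+0+0+0 = 8.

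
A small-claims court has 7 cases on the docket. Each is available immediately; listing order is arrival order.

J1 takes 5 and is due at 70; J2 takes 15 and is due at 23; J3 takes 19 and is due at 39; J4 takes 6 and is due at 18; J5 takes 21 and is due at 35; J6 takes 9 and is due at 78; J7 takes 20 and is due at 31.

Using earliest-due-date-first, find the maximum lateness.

42

EDD (increasing due date): J4 J2 J7 J5 J3 J1 J6.
J4: 0→6, due 18, lateness -12
J2: 6→21, due 23, lateness -2
J7: 21→41, due 31, lateness 10
J5: 41→62, due 35, lateness 27
J3: 62→81, due 39, lateness 42
J1: 81→86, due 70, lateness 16
J6: 86→95, due 78, lateness 17
Maximum = 42.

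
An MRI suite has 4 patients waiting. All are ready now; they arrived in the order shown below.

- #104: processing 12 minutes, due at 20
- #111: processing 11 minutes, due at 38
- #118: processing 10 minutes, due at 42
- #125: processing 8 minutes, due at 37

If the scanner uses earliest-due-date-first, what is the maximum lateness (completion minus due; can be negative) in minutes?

EDD (increasing due date): #104 #125 #111 #118.
#104: 0→12, due 20, lateness -8
#125: 12→20, due 37, lateness -17
#111: 20→31, due 38, lateness -7
#118: 31→41, due 42, lateness -1
Maximum = -1.

-1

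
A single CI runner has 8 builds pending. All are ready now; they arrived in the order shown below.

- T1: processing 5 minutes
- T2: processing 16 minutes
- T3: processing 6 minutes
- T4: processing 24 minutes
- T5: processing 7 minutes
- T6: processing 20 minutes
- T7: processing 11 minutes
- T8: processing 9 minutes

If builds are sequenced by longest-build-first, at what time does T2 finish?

LPT (decreasing processing time): T4 T6 T2 T7 T8 T5 T3 T1.
T4: 0→24
T6: 24→44
T2: 44→60

60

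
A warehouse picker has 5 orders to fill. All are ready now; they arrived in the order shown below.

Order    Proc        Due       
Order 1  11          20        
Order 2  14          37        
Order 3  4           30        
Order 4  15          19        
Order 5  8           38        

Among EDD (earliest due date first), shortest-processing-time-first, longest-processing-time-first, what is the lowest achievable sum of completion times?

128

EDD (increasing due date): Order 4 Order 1 Order 3 Order 2 Order 5.
Order 4: 0→15
Order 1: 15→26
Order 3: 26→30
Order 2: 30→44
Order 5: 44→52
Sum = 15+26+30+44+52 = 167.
SPT (increasing processing time): Order 3 Order 5 Order 1 Order 2 Order 4.
Order 3: 0→4
Order 5: 4→12
Order 1: 12→23
Order 2: 23→37
Order 4: 37→52
Sum = 4+12+23+37+52 = 128.
LPT (decreasing processing time): Order 4 Order 2 Order 1 Order 5 Order 3.
Order 4: 0→15
Order 2: 15→29
Order 1: 29→40
Order 5: 40→48
Order 3: 48→52
Sum = 15+29+40+48+52 = 184.
EDD 167, SPT 128, LPT 184 → minimum 128.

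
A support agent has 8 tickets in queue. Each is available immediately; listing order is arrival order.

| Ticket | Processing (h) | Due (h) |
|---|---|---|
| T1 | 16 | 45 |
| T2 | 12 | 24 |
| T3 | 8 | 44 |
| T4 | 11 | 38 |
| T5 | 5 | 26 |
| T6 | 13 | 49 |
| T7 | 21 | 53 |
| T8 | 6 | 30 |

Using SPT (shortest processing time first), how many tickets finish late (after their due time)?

SPT (increasing processing time): T5 T8 T3 T4 T2 T6 T1 T7.
T5: 0→5, due 26, tardiness 0
T8: 5→11, due 30, tardiness 0
T3: 11→19, due 44, tardiness 0
T4: 19→30, due 38, tardiness 0
T2: 30→42, due 24, tardiness 18
T6: 42→55, due 49, tardiness 6
T1: 55→71, due 45, tardiness 26
T7: 71→92, due 53, tardiness 39
Late tickets: 4.

4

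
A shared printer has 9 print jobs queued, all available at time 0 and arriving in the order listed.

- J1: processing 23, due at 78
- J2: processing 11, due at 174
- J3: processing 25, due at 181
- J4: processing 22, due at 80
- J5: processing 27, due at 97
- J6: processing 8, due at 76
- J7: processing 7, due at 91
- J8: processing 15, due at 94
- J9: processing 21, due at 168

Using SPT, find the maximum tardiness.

SPT (increasing processing time): J7 J6 J2 J8 J9 J4 J1 J3 J5.
J7: 0→7, due 91, tardiness 0
J6: 7→15, due 76, tardiness 0
J2: 15→26, due 174, tardiness 0
J8: 26→41, due 94, tardiness 0
J9: 41→62, due 168, tardiness 0
J4: 62→84, due 80, tardiness 4
J1: 84→107, due 78, tardiness 29
J3: 107→132, due 181, tardiness 0
J5: 132→159, due 97, tardiness 62
Maximum = 62.

62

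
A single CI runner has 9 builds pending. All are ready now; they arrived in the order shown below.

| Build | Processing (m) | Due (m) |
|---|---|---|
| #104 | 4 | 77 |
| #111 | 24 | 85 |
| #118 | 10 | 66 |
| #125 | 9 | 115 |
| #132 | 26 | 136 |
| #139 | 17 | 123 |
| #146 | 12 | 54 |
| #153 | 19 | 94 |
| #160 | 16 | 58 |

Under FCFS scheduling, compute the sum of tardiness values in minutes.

154

FIFO (arrival order): #104 #111 #118 #125 #132 #139 #146 #153 #160.
#104: 0→4, due 77, tardiness 0
#111: 4→28, due 85, tardiness 0
#118: 28→38, due 66, tardiness 0
#125: 38→47, due 115, tardiness 0
#132: 47→73, due 136, tardiness 0
#139: 73→90, due 123, tardiness 0
#146: 90→102, due 54, tardiness 48
#153: 102→121, due 94, tardiness 27
#160: 121→137, due 58, tardiness 79
Sum = 0+0+0+0+0+0+48+27+79 = 154.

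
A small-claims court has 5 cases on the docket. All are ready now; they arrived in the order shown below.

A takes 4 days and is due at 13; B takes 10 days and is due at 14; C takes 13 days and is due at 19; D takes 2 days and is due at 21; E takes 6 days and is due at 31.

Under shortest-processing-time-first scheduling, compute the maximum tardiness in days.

SPT (increasing processing time): D A E B C.
D: 0→2, due 21, tardiness 0
A: 2→6, due 13, tardiness 0
E: 6→12, due 31, tardiness 0
B: 12→22, due 14, tardiness 8
C: 22→35, due 19, tardiness 16
Maximum = 16.

16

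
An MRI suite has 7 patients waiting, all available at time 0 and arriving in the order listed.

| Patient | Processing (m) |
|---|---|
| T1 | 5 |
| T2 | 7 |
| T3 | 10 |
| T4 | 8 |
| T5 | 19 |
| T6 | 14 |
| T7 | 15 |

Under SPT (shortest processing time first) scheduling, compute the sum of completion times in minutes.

SPT (increasing processing time): T1 T2 T4 T3 T6 T7 T5.
T1: 0→5
T2: 5→12
T4: 12→20
T3: 20→30
T6: 30→44
T7: 44→59
T5: 59→78
Sum = 5+12+20+30+44+59+78 = 248.

248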